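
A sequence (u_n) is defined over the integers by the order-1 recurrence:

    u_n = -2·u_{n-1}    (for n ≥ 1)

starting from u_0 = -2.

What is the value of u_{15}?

u_1 = -2·-2 = 4
u_2 = -2·4 = -8
u_3 = -2·-8 = 16
u_4 = -2·16 = -32
u_5 = -2·-32 = 64
u_6 = -2·64 = -128
u_7 = -2·-128 = 256
u_8 = -2·256 = -512
u_9 = -2·-512 = 1024
u_10 = -2·1024 = -2048
u_11 = -2·-2048 = 4096
u_12 = -2·4096 = -8192
u_13 = -2·-8192 = 16384
u_14 = -2·16384 = -32768
u_15 = -2·-32768 = 65536

65536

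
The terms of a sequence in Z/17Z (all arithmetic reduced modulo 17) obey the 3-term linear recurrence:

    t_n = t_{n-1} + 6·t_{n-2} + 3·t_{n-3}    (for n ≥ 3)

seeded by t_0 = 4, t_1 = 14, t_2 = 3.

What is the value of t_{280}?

0

t_3 = 1·3 + 6·14 + 3·4 = 14
t_4 = 1·14 + 6·3 + 3·14 = 6
t_5 = 1·6 + 6·14 + 3·3 = 14
t_6 = 1·14 + 6·6 + 3·14 = 7
t_7 = 1·7 + 6·14 + 3·6 = 7
t_8 = 1·7 + 6·7 + 3·14 = 6
Continuing the recurrence:
  t_9 = 1;  t_10 = 7;  t_11 = 14;  t_12 = 8;  t_13 = 11;  t_14 = 16
  t_15 = 4;  t_16 = 14;  t_17 = 1;  t_18 = 12;  t_19 = 9;  t_20 = 16
  t_21 = 4;  t_22 = 8;  t_23 = 12;  t_24 = 4;  t_25 = 15;  t_26 = 7
  t_27 = 7;  t_28 = 9;  t_29 = 4;  t_30 = 11;  t_31 = 11;  t_32 = 4
  t_33 = 1;  t_34 = 7;  t_35 = 8;  t_36 = 2;  t_37 = 3;  t_38 = 5
  t_39 = 12;  t_40 = 0;  t_41 = 2;  t_42 = 4;  t_43 = 16;  t_44 = 12
  t_45 = 1;  t_46 = 2;  t_47 = 10;  t_48 = 8;  t_49 = 6;  t_50 = 16
  t_51 = 8;  t_52 = 3;  t_53 = 14;  t_54 = 5;  t_55 = 13;  t_56 = 0
  t_57 = 8;  t_58 = 13;  t_59 = 10;  t_60 = 10;  t_61 = 7;  t_62 = 12
  t_63 = 16;  t_64 = 7;  t_65 = 3;  t_66 = 8;  t_67 = 13;  t_68 = 2
  t_69 = 2;  t_70 = 2;  t_71 = 3;  t_72 = 4;  t_73 = 11;  t_74 = 10
  t_75 = 3;  t_76 = 11;  t_77 = 8;  t_78 = 15;  t_79 = 11;  t_80 = 6
  t_81 = 15;  t_82 = 16;  t_83 = 5;  t_84 = 10;  t_85 = 3;  t_86 = 10
  t_87 = 7;  t_88 = 8;  t_89 = 12;  t_90 = 13;  t_91 = 7;  t_92 = 2
  t_93 = 15;  t_94 = 14;  t_95 = 8;  t_96 = 1;  t_97 = 6;  t_98 = 2
  t_99 = 7;  t_100 = 3;  t_101 = 0;  t_102 = 5;  t_103 = 14;  t_104 = 10
  t_105 = 7;  t_106 = 7;  t_107 = 11;  t_108 = 6;  t_109 = 8;  t_110 = 9
  t_111 = 7;  t_112 = 0;  t_113 = 1;  t_114 = 5;  t_115 = 11;  t_116 = 10
  t_117 = 6;  t_118 = 14;  t_119 = 12;  t_120 = 12;  t_121 = 7;  t_122 = 13
  t_123 = 6;  t_124 = 3;  t_125 = 10;  t_126 = 12;  t_127 = 13;  t_128 = 13
  t_129 = 8;  t_130 = 6;  t_131 = 8;  t_132 = 0;  t_133 = 15;  t_134 = 5
  t_135 = 10;  t_136 = 0;  t_137 = 7;  t_138 = 3;  t_139 = 11;  t_140 = 16
  t_141 = 6;  t_142 = 16;  t_143 = 15;  t_144 = 10;  t_145 = 12;  t_146 = 15
  t_147 = 15;  t_148 = 5;  t_149 = 4;  t_150 = 11;  t_151 = 16;  t_152 = 9
  t_153 = 2;  t_154 = 2;  t_155 = 7;  t_156 = 8;  t_157 = 5;  t_158 = 6
  t_159 = 9;  t_160 = 9;  t_161 = 13;  t_162 = 9;  t_163 = 12;  t_164 = 3
  t_165 = 0;  t_166 = 3;  t_167 = 12;  t_168 = 13;  t_169 = 9;  t_170 = 4
  t_171 = 12;  t_172 = 12;  t_173 = 11;  t_174 = 0;  t_175 = 0;  t_176 = 16
  t_177 = 16;  t_178 = 10;  t_179 = 1;  t_180 = 7;  t_181 = 9;  t_182 = 3
  t_183 = 10;  t_184 = 4;  t_185 = 5;  t_186 = 8;  t_187 = 16;  t_188 = 11
  t_189 = 12;  t_190 = 7;  t_191 = 10;  t_192 = 3;  t_193 = 16;  t_194 = 13
  t_195 = 16;  t_196 = 6;  t_197 = 5;  t_198 = 4;  t_199 = 1;  t_200 = 6
  t_201 = 7;  t_202 = 12;  t_203 = 4;  t_204 = 12;  t_205 = 4;  t_206 = 3
  t_207 = 12;  t_208 = 8;  t_209 = 4;  t_210 = 3;  t_211 = 0;  t_212 = 13
  t_213 = 5;  t_214 = 15;  t_215 = 16;  t_216 = 2;  t_217 = 7;  t_218 = 16
  t_219 = 13;  t_220 = 11;  t_221 = 1;  t_222 = 4;  t_223 = 9;  t_224 = 2
  t_225 = 0;  t_226 = 5;  t_227 = 11;  t_228 = 7;  t_229 = 3;  t_230 = 10
  t_231 = 15;  t_232 = 16;  t_233 = 0;  t_234 = 5;  t_235 = 2;  t_236 = 15
  t_237 = 8;  t_238 = 2;  t_239 = 10;  t_240 = 12;  t_241 = 10;  t_242 = 10
  t_243 = 4;  t_244 = 9;  t_245 = 12;  t_246 = 10;  t_247 = 7;  t_248 = 1
  t_249 = 5;  t_250 = 15;  t_251 = 14;  t_252 = 0;  t_253 = 10;  t_254 = 1
  t_255 = 10;  t_256 = 12;  t_257 = 7;  t_258 = 7;  t_259 = 0;  t_260 = 12
  t_261 = 16;  t_262 = 3;  t_263 = 16;  t_264 = 14;  t_265 = 0;  t_266 = 13
  t_267 = 4;  t_268 = 14;  t_269 = 9;  t_270 = 3;  t_271 = 14;  t_272 = 8
  t_273 = 16;  t_274 = 4;  t_275 = 5;  t_276 = 9;  t_277 = 0;  t_278 = 1
t_279 = 1·1 + 6·0 + 3·9 = 11
t_280 = 1·11 + 6·1 + 3·0 = 0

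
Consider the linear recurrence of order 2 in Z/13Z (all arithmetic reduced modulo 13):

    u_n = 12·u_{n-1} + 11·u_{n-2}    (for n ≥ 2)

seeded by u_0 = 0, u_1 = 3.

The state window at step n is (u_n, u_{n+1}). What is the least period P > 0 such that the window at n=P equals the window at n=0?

168

n=0: window = (0, 3)
n=1: window = (3, 10)
n=2: window = (10, 10)
n=3: window = (10, 9)
n=4: window = (9, 10)
n=5: window = (10, 11)
n=6: window = (11, 8)
n=7: window = (8, 9)
n=8: window = (9, 1)
n=9: window = (1, 7)
n=10: window = (7, 4)
n=11: window = (4, 8)
n=12: window = (8, 10)
n=13: window = (10, 0)
n=14: window = (0, 6)
n=15: window = (6, 7)
n=16: window = (7, 7)
n=17: window = (7, 5)
n=18: window = (5, 7)
n=19: window = (7, 9)
n=20: window = (9, 3)
n=21: window = (3, 5)
n=22: window = (5, 2)
n=23: window = (2, 1)
n=24: window = (1, 8)
n=25: window = (8, 3)
n=26: window = (3, 7)
n=27: window = (7, 0)
n=28: window = (0, 12)
n=29: window = (12, 1)
n=30: window = (1, 1)
n=31: window = (1, 10)
n=32: window = (10, 1)
n=33: window = (1, 5)
n=34: window = (5, 6)
n=35: window = (6, 10)
n=36: window = (10, 4)
n=37: window = (4, 2)
n=38: window = (2, 3)
n=39: window = (3, 6)
n=40: window = (6, 1)
…
n=166: window = (4, 5)
n=167: window = (5, 0)
n=168: window = (0, 3)
window at n=168 equals window at n=0 → period = 168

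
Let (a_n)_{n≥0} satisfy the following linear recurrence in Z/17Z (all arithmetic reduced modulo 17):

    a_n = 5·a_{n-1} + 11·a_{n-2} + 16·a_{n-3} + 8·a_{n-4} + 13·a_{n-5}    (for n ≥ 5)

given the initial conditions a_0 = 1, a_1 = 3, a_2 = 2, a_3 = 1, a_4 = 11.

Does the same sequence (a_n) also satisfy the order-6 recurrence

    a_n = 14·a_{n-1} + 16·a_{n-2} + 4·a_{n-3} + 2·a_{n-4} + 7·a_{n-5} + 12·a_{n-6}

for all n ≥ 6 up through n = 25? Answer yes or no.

no

Terms a_0..a_25: 1, 3, 2, 1, 11, 16, 0, 12, 9, 6, 2, 10, 5, 9, 14, 15, 16, 11, 3, 14, 7, 6, 5, 14, 0, 16
n=6: candidate gives 16, actual a_6 = 0 ✗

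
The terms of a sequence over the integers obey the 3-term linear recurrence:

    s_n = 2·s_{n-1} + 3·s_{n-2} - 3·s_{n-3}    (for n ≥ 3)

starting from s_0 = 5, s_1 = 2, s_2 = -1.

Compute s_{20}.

-270303316

s_3 = 2·-1 + 3·2 + -3·5 = -11
s_4 = 2·-11 + 3·-1 + -3·2 = -31
s_5 = 2·-31 + 3·-11 + -3·-1 = -92
s_6 = 2·-92 + 3·-31 + -3·-11 = -244
s_7 = 2·-244 + 3·-92 + -3·-31 = -671
s_8 = 2·-671 + 3·-244 + -3·-92 = -1798
s_9 = 2·-1798 + 3·-671 + -3·-244 = -4877
s_10 = 2·-4877 + 3·-1798 + -3·-671 = -13135
s_11 = 2·-13135 + 3·-4877 + -3·-1798 = -35507
s_12 = 2·-35507 + 3·-13135 + -3·-4877 = -95788
s_13 = 2·-95788 + 3·-35507 + -3·-13135 = -258692
s_14 = 2·-258692 + 3·-95788 + -3·-35507 = -698227
s_15 = 2·-698227 + 3·-258692 + -3·-95788 = -1885166
s_16 = 2·-1885166 + 3·-698227 + -3·-258692 = -5088937
s_17 = 2·-5088937 + 3·-1885166 + -3·-698227 = -13738691
s_18 = 2·-13738691 + 3·-5088937 + -3·-1885166 = -37088695
s_19 = 2·-37088695 + 3·-13738691 + -3·-5088937 = -100126652
s_20 = 2·-100126652 + 3·-37088695 + -3·-13738691 = -270303316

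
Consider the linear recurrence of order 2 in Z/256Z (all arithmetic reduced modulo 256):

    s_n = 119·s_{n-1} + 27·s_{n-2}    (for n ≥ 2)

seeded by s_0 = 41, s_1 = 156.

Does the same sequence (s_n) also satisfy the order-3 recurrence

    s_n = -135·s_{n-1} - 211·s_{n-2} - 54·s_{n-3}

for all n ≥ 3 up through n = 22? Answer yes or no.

yes

Terms s_0..s_22: 41, 156, 215, 101, 160, 7, 33, 20, 199, 157, 248, 215, 25, 76, 247, 213, 16, 231, 17, 68, 103, 13, 232
n=3: candidate gives 101, actual s_3 = 101 ✓
n=4: candidate gives 160, actual s_4 = 160 ✓
n=5: candidate gives 7, actual s_5 = 7 ✓
n=6: candidate gives 33, actual s_6 = 33 ✓
n=7: candidate gives 20, actual s_7 = 20 ✓
n=8: candidate gives 199, actual s_8 = 199 ✓
n=9: candidate gives 157, actual s_9 = 157 ✓
n=10: candidate gives 248, actual s_10 = 248 ✓
n=11: candidate gives 215, actual s_11 = 215 ✓
n=12: candidate gives 25, actual s_12 = 25 ✓
n=13: candidate gives 76, actual s_13 = 76 ✓
n=14: candidate gives 247, actual s_14 = 247 ✓
n=15: candidate gives 213, actual s_15 = 213 ✓
n=16: candidate gives 16, actual s_16 = 16 ✓
n=17: candidate gives 231, actual s_17 = 231 ✓
n=18: candidate gives 17, actual s_18 = 17 ✓
n=19: candidate gives 68, actual s_19 = 68 ✓
n=20: candidate gives 103, actual s_20 = 103 ✓
n=21: candidate gives 13, actual s_21 = 13 ✓
n=22: candidate gives 232, actual s_22 = 232 ✓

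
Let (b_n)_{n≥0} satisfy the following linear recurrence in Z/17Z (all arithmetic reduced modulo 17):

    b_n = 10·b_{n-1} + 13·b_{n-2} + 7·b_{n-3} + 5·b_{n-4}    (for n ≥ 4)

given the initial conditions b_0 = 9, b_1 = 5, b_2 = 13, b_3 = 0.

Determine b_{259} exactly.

0

b_4 = 10·0 + 13·13 + 7·5 + 5·9 = 11
b_5 = 10·11 + 13·0 + 7·13 + 5·5 = 5
b_6 = 10·5 + 13·11 + 7·0 + 5·13 = 3
b_7 = 10·3 + 13·5 + 7·11 + 5·0 = 2
b_8 = 10·2 + 13·3 + 7·5 + 5·11 = 13
b_9 = 10·13 + 13·2 + 7·3 + 5·5 = 15
b_10 = 10·15 + 13·13 + 7·2 + 5·3 = 8
b_11 = 10·8 + 13·15 + 7·13 + 5·2 = 2
b_12 = 10·2 + 13·8 + 7·15 + 5·13 = 5
b_13 = 10·5 + 13·2 + 7·8 + 5·15 = 3
b_14 = 10·3 + 13·5 + 7·2 + 5·8 = 13
b_15 = 10·13 + 13·3 + 7·5 + 5·2 = 10
b_16 = 10·10 + 13·13 + 7·3 + 5·5 = 9
b_17 = 10·9 + 13·10 + 7·13 + 5·3 = 3
b_18 = 10·3 + 13·9 + 7·10 + 5·13 = 10
b_19 = 10·10 + 13·3 + 7·9 + 5·10 = 14
b_20 = 10·14 + 13·10 + 7·3 + 5·9 = 13
b_21 = 10·13 + 13·14 + 7·10 + 5·3 = 6
b_22 = 10·6 + 13·13 + 7·14 + 5·10 = 3
b_23 = 10·3 + 13·6 + 7·13 + 5·14 = 14
b_24 = 10·14 + 13·3 + 7·6 + 5·13 = 14
b_25 = 10·14 + 13·14 + 7·3 + 5·6 = 16
b_26 = 10·16 + 13·14 + 7·14 + 5·3 = 13
b_27 = 10·13 + 13·16 + 7·14 + 5·14 = 13
b_28 = 10·13 + 13·13 + 7·16 + 5·14 = 5
b_29 = 10·5 + 13·13 + 7·13 + 5·16 = 16
b_30 = 10·16 + 13·5 + 7·13 + 5·13 = 7
b_31 = 10·7 + 13·16 + 7·5 + 5·13 = 4
b_32 = 10·4 + 13·7 + 7·16 + 5·5 = 13
b_33 = 10·13 + 13·4 + 7·7 + 5·16 = 5
b_34 = 10·5 + 13·13 + 7·4 + 5·7 = 10
b_35 = 10·10 + 13·5 + 7·13 + 5·4 = 4
b_36 = 10·4 + 13·10 + 7·5 + 5·13 = 15
b_37 = 10·15 + 13·4 + 7·10 + 5·5 = 8
b_38 = 10·8 + 13·15 + 7·4 + 5·10 = 13
b_39 = 10·13 + 13·8 + 7·15 + 5·4 = 2
b_40 = 10·2 + 13·13 + 7·8 + 5·15 = 14
b_41 = 10·14 + 13·2 + 7·13 + 5·8 = 8
b_42 = 10·8 + 13·14 + 7·2 + 5·13 = 1
b_43 = 10·1 + 13·8 + 7·14 + 5·2 = 1
b_44 = 10·1 + 13·1 + 7·8 + 5·14 = 13
b_45 = 10·13 + 13·1 + 7·1 + 5·8 = 3
b_46 = 10·3 + 13·13 + 7·1 + 5·1 = 7
b_47 = 10·7 + 13·3 + 7·13 + 5·1 = 1
b_48 = 10·1 + 13·7 + 7·3 + 5·13 = 0
b_49 = 10·0 + 13·1 + 7·7 + 5·3 = 9
b_50 = 10·9 + 13·0 + 7·1 + 5·7 = 13
b_51 = 10·13 + 13·9 + 7·0 + 5·1 = 14
b_52 = 10·14 + 13·13 + 7·9 + 5·0 = 15
b_53 = 10·15 + 13·14 + 7·13 + 5·9 = 9
b_54 = 10·9 + 13·15 + 7·14 + 5·13 = 6
b_55 = 10·6 + 13·9 + 7·15 + 5·14 = 12
b_56 = 10·12 + 13·6 + 7·9 + 5·15 = 13
b_57 = 10·13 + 13·12 + 7·6 + 5·9 = 16
b_58 = 10·16 + 13·13 + 7·12 + 5·6 = 1
b_59 = 10·1 + 13·16 + 7·13 + 5·12 = 12
b_60 = 10·12 + 13·1 + 7·16 + 5·13 = 4
b_61 = 10·4 + 13·12 + 7·1 + 5·16 = 11
b_62 = 10·11 + 13·4 + 7·12 + 5·1 = 13
b_63 = 10·13 + 13·11 + 7·4 + 5·12 = 4
b_64 = 10·4 + 13·13 + 7·11 + 5·4 = 0
b_65 = 10·0 + 13·4 + 7·13 + 5·11 = 11
b_66 = 10·11 + 13·0 + 7·4 + 5·13 = 16
b_67 = 10·16 + 13·11 + 7·0 + 5·4 = 0
b_68 = 10·0 + 13·16 + 7·11 + 5·0 = 13
b_69 = 10·13 + 13·0 + 7·16 + 5·11 = 8
b_70 = 10·8 + 13·13 + 7·0 + 5·16 = 6
b_71 = 10·6 + 13·8 + 7·13 + 5·0 = 0
b_72 = 10·0 + 13·6 + 7·8 + 5·13 = 12
b_73 = 10·12 + 13·0 + 7·6 + 5·8 = 15
b_74 = 10·15 + 13·12 + 7·0 + 5·6 = 13
b_75 = 10·13 + 13·15 + 7·12 + 5·0 = 1
b_76 = 10·1 + 13·13 + 7·15 + 5·12 = 4
b_77 = 10·4 + 13·1 + 7·13 + 5·15 = 15
b_78 = 10·15 + 13·4 + 7·1 + 5·13 = 2
b_79 = 10·2 + 13·15 + 7·4 + 5·1 = 10
b_80 = 10·10 + 13·2 + 7·15 + 5·4 = 13
b_81 = 10·13 + 13·10 + 7·2 + 5·15 = 9
b_82 = 10·9 + 13·13 + 7·10 + 5·2 = 16
b_83 = 10·16 + 13·9 + 7·13 + 5·10 = 10
b_84 = 10·10 + 13·16 + 7·9 + 5·13 = 11
b_85 = 10·11 + 13·10 + 7·16 + 5·9 = 6
b_86 = 10·6 + 13·11 + 7·10 + 5·16 = 13
b_87 = 10·13 + 13·6 + 7·11 + 5·10 = 12
b_88 = 10·12 + 13·13 + 7·6 + 5·11 = 12
b_89 = 10·12 + 13·12 + 7·13 + 5·6 = 6
b_90 = 10·6 + 13·12 + 7·12 + 5·13 = 8
b_91 = 10·8 + 13·6 + 7·12 + 5·12 = 13
b_92 = 10·13 + 13·8 + 7·6 + 5·12 = 13
b_93 = 10·13 + 13·13 + 7·8 + 5·6 = 11
b_94 = 10·11 + 13·13 + 7·13 + 5·8 = 2
b_95 = 10·2 + 13·11 + 7·13 + 5·13 = 13
b_96 = 10·13 + 13·2 + 7·11 + 5·13 = 9
b_97 = 10·9 + 13·13 + 7·2 + 5·11 = 5
b_98 = 10·5 + 13·9 + 7·13 + 5·2 = 13
b_99 = 10·13 + 13·5 + 7·9 + 5·13 = 0
(b_96, b_97, b_98, b_99) = (9, 5, 13, 0) = (b_0, b_1, b_2, b_3), so the sequence has period 96.
259 ≡ 67 (mod 96), hence b_259 = b_67 = 0.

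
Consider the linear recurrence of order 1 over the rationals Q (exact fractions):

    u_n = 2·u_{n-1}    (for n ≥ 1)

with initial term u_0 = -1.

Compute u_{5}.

-32

u_1 = 2·-1 = -2
u_2 = 2·-2 = -4
u_3 = 2·-4 = -8
u_4 = 2·-8 = -16
u_5 = 2·-16 = -32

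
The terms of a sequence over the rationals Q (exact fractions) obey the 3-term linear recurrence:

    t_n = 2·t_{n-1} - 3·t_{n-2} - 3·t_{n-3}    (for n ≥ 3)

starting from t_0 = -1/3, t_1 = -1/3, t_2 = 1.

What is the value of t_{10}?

t_3 = 2·1 + -3·-1/3 + -3·-1/3 = 4
t_4 = 2·4 + -3·1 + -3·-1/3 = 6
t_5 = 2·6 + -3·4 + -3·1 = -3
t_6 = 2·-3 + -3·6 + -3·4 = -36
t_7 = 2·-36 + -3·-3 + -3·6 = -81
t_8 = 2·-81 + -3·-36 + -3·-3 = -45
t_9 = 2·-45 + -3·-81 + -3·-36 = 261
t_10 = 2·261 + -3·-45 + -3·-81 = 900

900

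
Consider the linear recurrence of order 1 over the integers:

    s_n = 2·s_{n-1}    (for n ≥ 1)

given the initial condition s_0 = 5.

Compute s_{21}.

s_1 = 2·5 = 10
s_2 = 2·10 = 20
s_3 = 2·20 = 40
s_4 = 2·40 = 80
s_5 = 2·80 = 160
s_6 = 2·160 = 320
s_7 = 2·320 = 640
s_8 = 2·640 = 1280
s_9 = 2·1280 = 2560
s_10 = 2·2560 = 5120
s_11 = 2·5120 = 10240
s_12 = 2·10240 = 20480
s_13 = 2·20480 = 40960
s_14 = 2·40960 = 81920
s_15 = 2·81920 = 163840
s_16 = 2·163840 = 327680
s_17 = 2·327680 = 655360
s_18 = 2·655360 = 1310720
s_19 = 2·1310720 = 2621440
s_20 = 2·2621440 = 5242880
s_21 = 2·5242880 = 10485760

10485760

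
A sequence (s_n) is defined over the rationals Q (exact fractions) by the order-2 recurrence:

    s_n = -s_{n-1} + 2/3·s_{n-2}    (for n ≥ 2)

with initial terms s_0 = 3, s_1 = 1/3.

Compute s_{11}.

s_2 = -1·1/3 + 2/3·3 = 5/3
s_3 = -1·5/3 + 2/3·1/3 = -13/9
s_4 = -1·-13/9 + 2/3·5/3 = 23/9
s_5 = -1·23/9 + 2/3·-13/9 = -95/27
s_6 = -1·-95/27 + 2/3·23/9 = 47/9
s_7 = -1·47/9 + 2/3·-95/27 = -613/81
s_8 = -1·-613/81 + 2/3·47/9 = 895/81
s_9 = -1·895/81 + 2/3·-613/81 = -3911/243
s_10 = -1·-3911/243 + 2/3·895/81 = 5701/243
s_11 = -1·5701/243 + 2/3·-3911/243 = -24925/729

-24925/729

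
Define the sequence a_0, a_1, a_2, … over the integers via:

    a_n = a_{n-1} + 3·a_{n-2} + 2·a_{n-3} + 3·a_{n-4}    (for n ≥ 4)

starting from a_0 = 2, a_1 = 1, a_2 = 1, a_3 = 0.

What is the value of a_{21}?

87507410

a_4 = 1·0 + 3·1 + 2·1 + 3·2 = 11
a_5 = 1·11 + 3·0 + 2·1 + 3·1 = 16
a_6 = 1·16 + 3·11 + 2·0 + 3·1 = 52
a_7 = 1·52 + 3·16 + 2·11 + 3·0 = 122
a_8 = 1·122 + 3·52 + 2·16 + 3·11 = 343
a_9 = 1·343 + 3·122 + 2·52 + 3·16 = 861
a_10 = 1·861 + 3·343 + 2·122 + 3·52 = 2290
a_11 = 1·2290 + 3·861 + 2·343 + 3·122 = 5925
a_12 = 1·5925 + 3·2290 + 2·861 + 3·343 = 15546
a_13 = 1·15546 + 3·5925 + 2·2290 + 3·861 = 40484
a_14 = 1·40484 + 3·15546 + 2·5925 + 3·2290 = 105842
a_15 = 1·105842 + 3·40484 + 2·15546 + 3·5925 = 276161
a_16 = 1·276161 + 3·105842 + 2·40484 + 3·15546 = 721293
a_17 = 1·721293 + 3·276161 + 2·105842 + 3·40484 = 1882912
a_18 = 1·1882912 + 3·721293 + 2·276161 + 3·105842 = 4916639
a_19 = 1·4916639 + 3·1882912 + 2·721293 + 3·276161 = 12836444
a_20 = 1·12836444 + 3·4916639 + 2·1882912 + 3·721293 = 33516064
a_21 = 1·33516064 + 3·12836444 + 2·4916639 + 3·1882912 = 87507410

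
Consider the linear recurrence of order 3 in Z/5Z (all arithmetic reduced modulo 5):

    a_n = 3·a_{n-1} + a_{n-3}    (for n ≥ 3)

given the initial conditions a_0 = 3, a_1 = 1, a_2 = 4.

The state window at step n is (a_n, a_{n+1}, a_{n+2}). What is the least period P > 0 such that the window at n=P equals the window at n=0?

20

n=0: window = (3, 1, 4)
n=1: window = (1, 4, 0)
n=2: window = (4, 0, 1)
n=3: window = (0, 1, 2)
n=4: window = (1, 2, 1)
n=5: window = (2, 1, 4)
n=6: window = (1, 4, 4)
n=7: window = (4, 4, 3)
n=8: window = (4, 3, 3)
n=9: window = (3, 3, 3)
n=10: window = (3, 3, 2)
n=11: window = (3, 2, 4)
n=12: window = (2, 4, 0)
n=13: window = (4, 0, 2)
n=14: window = (0, 2, 0)
n=15: window = (2, 0, 0)
n=16: window = (0, 0, 2)
n=17: window = (0, 2, 1)
n=18: window = (2, 1, 3)
n=19: window = (1, 3, 1)
n=20: window = (3, 1, 4)
window at n=20 equals window at n=0 → period = 20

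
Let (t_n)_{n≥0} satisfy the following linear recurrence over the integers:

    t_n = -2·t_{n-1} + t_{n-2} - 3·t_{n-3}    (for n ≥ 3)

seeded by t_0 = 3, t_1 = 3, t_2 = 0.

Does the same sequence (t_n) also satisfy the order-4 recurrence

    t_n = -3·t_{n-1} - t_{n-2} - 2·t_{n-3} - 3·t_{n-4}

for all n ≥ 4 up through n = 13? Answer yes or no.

yes

Terms t_0..t_13: 3, 3, 0, -6, 3, -12, 45, -111, 303, -852, 2340, -6441, 17778, -49017
n=4: candidate gives 3, actual t_4 = 3 ✓
n=5: candidate gives -12, actual t_5 = -12 ✓
n=6: candidate gives 45, actual t_6 = 45 ✓
n=7: candidate gives -111, actual t_7 = -111 ✓
n=8: candidate gives 303, actual t_8 = 303 ✓
n=9: candidate gives -852, actual t_9 = -852 ✓
n=10: candidate gives 2340, actual t_10 = 2340 ✓
n=11: candidate gives -6441, actual t_11 = -6441 ✓
n=12: candidate gives 17778, actual t_12 = 17778 ✓
n=13: candidate gives -49017, actual t_13 = -49017 ✓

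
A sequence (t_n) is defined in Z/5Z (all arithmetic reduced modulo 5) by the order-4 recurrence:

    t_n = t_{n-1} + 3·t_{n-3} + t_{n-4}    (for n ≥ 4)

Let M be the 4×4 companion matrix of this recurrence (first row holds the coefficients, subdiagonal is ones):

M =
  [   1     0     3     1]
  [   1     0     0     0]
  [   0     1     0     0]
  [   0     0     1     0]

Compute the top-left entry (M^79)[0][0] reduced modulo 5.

3

(M^79)[0][0] is the top entry after applying M 79 times to the unit state (1, 0, 0, 0). Equivalently it is h_{82} for the auxiliary sequence (h_n) obeying the same recurrence with h_3 = 1 and h_i = 0 for 0 ≤ i < 3:
h_4 = 1·1 + 0·0 + 3·0 + 1·0 = 1
h_5 = 1·1 + 0·1 + 3·0 + 1·0 = 1
h_6 = 1·1 + 0·1 + 3·1 + 1·0 = 4
h_7 = 1·4 + 0·1 + 3·1 + 1·1 = 3
h_8 = 1·3 + 0·4 + 3·1 + 1·1 = 2
h_9 = 1·2 + 0·3 + 3·4 + 1·1 = 0
h_10 = 1·0 + 0·2 + 3·3 + 1·4 = 3
h_11 = 1·3 + 0·0 + 3·2 + 1·3 = 2
h_12 = 1·2 + 0·3 + 3·0 + 1·2 = 4
h_13 = 1·4 + 0·2 + 3·3 + 1·0 = 3
h_14 = 1·3 + 0·4 + 3·2 + 1·3 = 2
h_15 = 1·2 + 0·3 + 3·4 + 1·2 = 1
h_16 = 1·1 + 0·2 + 3·3 + 1·4 = 4
h_17 = 1·4 + 0·1 + 3·2 + 1·3 = 3
h_18 = 1·3 + 0·4 + 3·1 + 1·2 = 3
h_19 = 1·3 + 0·3 + 3·4 + 1·1 = 1
h_20 = 1·1 + 0·3 + 3·3 + 1·4 = 4
h_21 = 1·4 + 0·1 + 3·3 + 1·3 = 1
h_22 = 1·1 + 0·4 + 3·1 + 1·3 = 2
h_23 = 1·2 + 0·1 + 3·4 + 1·1 = 0
h_24 = 1·0 + 0·2 + 3·1 + 1·4 = 2
h_25 = 1·2 + 0·0 + 3·2 + 1·1 = 4
h_26 = 1·4 + 0·2 + 3·0 + 1·2 = 1
h_27 = 1·1 + 0·4 + 3·2 + 1·0 = 2
h_28 = 1·2 + 0·1 + 3·4 + 1·2 = 1
h_29 = 1·1 + 0·2 + 3·1 + 1·4 = 3
h_30 = 1·3 + 0·1 + 3·2 + 1·1 = 0
h_31 = 1·0 + 0·3 + 3·1 + 1·2 = 0
h_32 = 1·0 + 0·0 + 3·3 + 1·1 = 0
h_33 = 1·0 + 0·0 + 3·0 + 1·3 = 3
h_34 = 1·3 + 0·0 + 3·0 + 1·0 = 3
h_35 = 1·3 + 0·3 + 3·0 + 1·0 = 3
h_36 = 1·3 + 0·3 + 3·3 + 1·0 = 2
h_37 = 1·2 + 0·3 + 3·3 + 1·3 = 4
h_38 = 1·4 + 0·2 + 3·3 + 1·3 = 1
h_39 = 1·1 + 0·4 + 3·2 + 1·3 = 0
h_40 = 1·0 + 0·1 + 3·4 + 1·2 = 4
h_41 = 1·4 + 0·0 + 3·1 + 1·4 = 1
h_42 = 1·1 + 0·4 + 3·0 + 1·1 = 2
h_43 = 1·2 + 0·1 + 3·4 + 1·0 = 4
h_44 = 1·4 + 0·2 + 3·1 + 1·4 = 1
h_45 = 1·1 + 0·4 + 3·2 + 1·1 = 3
h_46 = 1·3 + 0·1 + 3·4 + 1·2 = 2
h_47 = 1·2 + 0·3 + 3·1 + 1·4 = 4
h_48 = 1·4 + 0·2 + 3·3 + 1·1 = 4
h_49 = 1·4 + 0·4 + 3·2 + 1·3 = 3
h_50 = 1·3 + 0·4 + 3·4 + 1·2 = 2
h_51 = 1·2 + 0·3 + 3·4 + 1·4 = 3
h_52 = 1·3 + 0·2 + 3·3 + 1·4 = 1
h_53 = 1·1 + 0·3 + 3·2 + 1·3 = 0
h_54 = 1·0 + 0·1 + 3·3 + 1·2 = 1
h_55 = 1·1 + 0·0 + 3·1 + 1·3 = 2
h_56 = 1·2 + 0·1 + 3·0 + 1·1 = 3
h_57 = 1·3 + 0·2 + 3·1 + 1·0 = 1
h_58 = 1·1 + 0·3 + 3·2 + 1·1 = 3
h_59 = 1·3 + 0·1 + 3·3 + 1·2 = 4
h_60 = 1·4 + 0·3 + 3·1 + 1·3 = 0
h_61 = 1·0 + 0·4 + 3·3 + 1·1 = 0
h_62 = 1·0 + 0·0 + 3·4 + 1·3 = 0
h_63 = 1·0 + 0·0 + 3·0 + 1·4 = 4
h_64 = 1·4 + 0·0 + 3·0 + 1·0 = 4
h_65 = 1·4 + 0·4 + 3·0 + 1·0 = 4
h_66 = 1·4 + 0·4 + 3·4 + 1·0 = 1
h_67 = 1·1 + 0·4 + 3·4 + 1·4 = 2
h_68 = 1·2 + 0·1 + 3·4 + 1·4 = 3
h_69 = 1·3 + 0·2 + 3·1 + 1·4 = 0
h_70 = 1·0 + 0·3 + 3·2 + 1·1 = 2
h_71 = 1·2 + 0·0 + 3·3 + 1·2 = 3
h_72 = 1·3 + 0·2 + 3·0 + 1·3 = 1
h_73 = 1·1 + 0·3 + 3·2 + 1·0 = 2
h_74 = 1·2 + 0·1 + 3·3 + 1·2 = 3
h_75 = 1·3 + 0·2 + 3·1 + 1·3 = 4
h_76 = 1·4 + 0·3 + 3·2 + 1·1 = 1
h_77 = 1·1 + 0·4 + 3·3 + 1·2 = 2
h_78 = 1·2 + 0·1 + 3·4 + 1·3 = 2
h_79 = 1·2 + 0·2 + 3·1 + 1·4 = 4
h_80 = 1·4 + 0·2 + 3·2 + 1·1 = 1
h_81 = 1·1 + 0·4 + 3·2 + 1·2 = 4
h_82 = 1·4 + 0·1 + 3·4 + 1·2 = 3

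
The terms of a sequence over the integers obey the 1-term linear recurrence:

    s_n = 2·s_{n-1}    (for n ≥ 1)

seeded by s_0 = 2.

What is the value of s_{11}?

4096

s_1 = 2·2 = 4
s_2 = 2·4 = 8
s_3 = 2·8 = 16
s_4 = 2·16 = 32
s_5 = 2·32 = 64
s_6 = 2·64 = 128
s_7 = 2·128 = 256
s_8 = 2·256 = 512
s_9 = 2·512 = 1024
s_10 = 2·1024 = 2048
s_11 = 2·2048 = 4096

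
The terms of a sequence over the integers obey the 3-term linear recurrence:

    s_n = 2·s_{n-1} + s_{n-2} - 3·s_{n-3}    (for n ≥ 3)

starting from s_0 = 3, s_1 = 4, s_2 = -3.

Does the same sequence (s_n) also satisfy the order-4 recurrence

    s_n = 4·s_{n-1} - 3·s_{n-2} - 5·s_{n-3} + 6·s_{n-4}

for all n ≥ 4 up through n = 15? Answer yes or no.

yes

Terms s_0..s_15: 3, 4, -3, -11, -37, -76, -156, -277, -482, -773, -1197, -1721, -2320, -2770, -2697, -1204
n=4: candidate gives -37, actual s_4 = -37 ✓
n=5: candidate gives -76, actual s_5 = -76 ✓
n=6: candidate gives -156, actual s_6 = -156 ✓
n=7: candidate gives -277, actual s_7 = -277 ✓
n=8: candidate gives -482, actual s_8 = -482 ✓
n=9: candidate gives -773, actual s_9 = -773 ✓
n=10: candidate gives -1197, actual s_10 = -1197 ✓
n=11: candidate gives -1721, actual s_11 = -1721 ✓
n=12: candidate gives -2320, actual s_12 = -2320 ✓
n=13: candidate gives -2770, actual s_13 = -2770 ✓
n=14: candidate gives -2697, actual s_14 = -2697 ✓
n=15: candidate gives -1204, actual s_15 = -1204 ✓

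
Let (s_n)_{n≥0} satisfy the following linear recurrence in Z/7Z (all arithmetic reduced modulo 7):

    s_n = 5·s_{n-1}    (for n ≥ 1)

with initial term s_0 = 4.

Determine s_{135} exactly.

s_1 = 5·4 = 6
s_2 = 5·6 = 2
s_3 = 5·2 = 3
s_4 = 5·3 = 1
s_5 = 5·1 = 5
s_6 = 5·5 = 4
(s_6) = (4) = (s_0), so the sequence has period 6.
135 ≡ 3 (mod 6), hence s_135 = s_3 = 3.

3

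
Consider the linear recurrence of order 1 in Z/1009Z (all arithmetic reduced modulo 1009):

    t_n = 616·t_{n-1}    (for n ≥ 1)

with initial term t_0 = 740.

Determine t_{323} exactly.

821

t_1 = 616·740 = 781
t_2 = 616·781 = 812
t_3 = 616·812 = 737
t_4 = 616·737 = 951
t_5 = 616·951 = 596
t_6 = 616·596 = 869
t_7 = 616·869 = 534
t_8 = 616·534 = 10
t_9 = 616·10 = 106
t_10 = 616·106 = 720
t_11 = 616·720 = 569
t_12 = 616·569 = 381
t_13 = 616·381 = 608
t_14 = 616·608 = 189
t_15 = 616·189 = 389
t_16 = 616·389 = 491
t_17 = 616·491 = 765
t_18 = 616·765 = 37
t_19 = 616·37 = 594
t_20 = 616·594 = 646
t_21 = 616·646 = 390
t_22 = 616·390 = 98
t_23 = 616·98 = 837
t_24 = 616·837 = 1002
t_25 = 616·1002 = 733
t_26 = 616·733 = 505
t_27 = 616·505 = 308
t_28 = 616·308 = 36
t_29 = 616·36 = 987
t_30 = 616·987 = 574
t_31 = 616·574 = 434
t_32 = 616·434 = 968
t_33 = 616·968 = 978
t_34 = 616·978 = 75
t_35 = 616·75 = 795
t_36 = 616·795 = 355
t_37 = 616·355 = 736
t_38 = 616·736 = 335
t_39 = 616·335 = 524
t_40 = 616·524 = 913
t_41 = 616·913 = 395
t_42 = 616·395 = 151
t_43 = 616·151 = 188
t_44 = 616·188 = 782
t_45 = 616·782 = 419
t_46 = 616·419 = 809
t_47 = 616·809 = 907
t_48 = 616·907 = 735
t_49 = 616·735 = 728
t_50 = 616·728 = 452
t_51 = 616·452 = 957
t_52 = 616·957 = 256
t_53 = 616·256 = 292
t_54 = 616·292 = 270
t_55 = 616·270 = 844
t_56 = 616·844 = 269
t_57 = 616·269 = 228
t_58 = 616·228 = 197
t_59 = 616·197 = 272
t_60 = 616·272 = 58
t_61 = 616·58 = 413
t_62 = 616·413 = 140
t_63 = 616·140 = 475
t_64 = 616·475 = 999
t_65 = 616·999 = 903
t_66 = 616·903 = 289
t_67 = 616·289 = 440
t_68 = 616·440 = 628
t_69 = 616·628 = 401
t_70 = 616·401 = 820
t_71 = 616·820 = 620
t_72 = 616·620 = 518
t_73 = 616·518 = 244
t_74 = 616·244 = 972
t_75 = 616·972 = 415
t_76 = 616·415 = 363
t_77 = 616·363 = 619
t_78 = 616·619 = 911
t_79 = 616·911 = 172
t_80 = 616·172 = 7
t_81 = 616·7 = 276
t_82 = 616·276 = 504
t_83 = 616·504 = 701
t_84 = 616·701 = 973
t_85 = 616·973 = 22
t_86 = 616·22 = 435
t_87 = 616·435 = 575
t_88 = 616·575 = 41
t_89 = 616·41 = 31
t_90 = 616·31 = 934
t_91 = 616·934 = 214
t_92 = 616·214 = 654
t_93 = 616·654 = 273
t_94 = 616·273 = 674
t_95 = 616·674 = 485
t_96 = 616·485 = 96
t_97 = 616·96 = 614
t_98 = 616·614 = 858
t_99 = 616·858 = 821
t_100 = 616·821 = 227
t_101 = 616·227 = 590
t_102 = 616·590 = 200
t_103 = 616·200 = 102
t_104 = 616·102 = 274
t_105 = 616·274 = 281
t_106 = 616·281 = 557
t_107 = 616·557 = 52
t_108 = 616·52 = 753
t_109 = 616·753 = 717
t_110 = 616·717 = 739
t_111 = 616·739 = 165
t_112 = 616·165 = 740
(t_112) = (740) = (t_0), so the sequence has period 112.
323 ≡ 99 (mod 112), hence t_323 = t_99 = 821.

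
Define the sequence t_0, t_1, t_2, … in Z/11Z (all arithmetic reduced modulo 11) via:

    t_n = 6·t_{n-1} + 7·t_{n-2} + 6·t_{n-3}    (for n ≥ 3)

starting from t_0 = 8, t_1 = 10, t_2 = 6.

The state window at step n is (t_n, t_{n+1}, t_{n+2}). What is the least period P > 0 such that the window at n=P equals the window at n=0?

n=0: window = (8, 10, 6)
n=1: window = (10, 6, 0)
n=2: window = (6, 0, 3)
n=3: window = (0, 3, 10)
n=4: window = (3, 10, 4)
n=5: window = (10, 4, 2)
n=6: window = (4, 2, 1)
n=7: window = (2, 1, 0)
n=8: window = (1, 0, 8)
n=9: window = (0, 8, 10)
n=10: window = (8, 10, 6)
window at n=10 equals window at n=0 → period = 10

10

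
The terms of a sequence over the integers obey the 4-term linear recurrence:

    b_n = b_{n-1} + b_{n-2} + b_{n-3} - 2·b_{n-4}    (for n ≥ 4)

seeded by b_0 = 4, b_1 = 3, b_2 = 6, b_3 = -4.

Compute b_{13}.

-487

b_4 = 1·-4 + 1·6 + 1·3 + -2·4 = -3
b_5 = 1·-3 + 1·-4 + 1·6 + -2·3 = -7
b_6 = 1·-7 + 1·-3 + 1·-4 + -2·6 = -26
b_7 = 1·-26 + 1·-7 + 1·-3 + -2·-4 = -28
b_8 = 1·-28 + 1·-26 + 1·-7 + -2·-3 = -55
b_9 = 1·-55 + 1·-28 + 1·-26 + -2·-7 = -95
b_10 = 1·-95 + 1·-55 + 1·-28 + -2·-26 = -126
b_11 = 1·-126 + 1·-95 + 1·-55 + -2·-28 = -220
b_12 = 1·-220 + 1·-126 + 1·-95 + -2·-55 = -331
b_13 = 1·-331 + 1·-220 + 1·-126 + -2·-95 = -487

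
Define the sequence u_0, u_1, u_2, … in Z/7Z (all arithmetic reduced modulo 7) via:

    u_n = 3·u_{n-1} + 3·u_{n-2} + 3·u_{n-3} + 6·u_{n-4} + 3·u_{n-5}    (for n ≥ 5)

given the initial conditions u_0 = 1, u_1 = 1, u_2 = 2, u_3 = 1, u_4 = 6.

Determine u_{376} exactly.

2

u_5 = 3·6 + 3·1 + 3·2 + 6·1 + 3·1 = 1
u_6 = 3·1 + 3·6 + 3·1 + 6·2 + 3·1 = 4
u_7 = 3·4 + 3·1 + 3·6 + 6·1 + 3·2 = 3
u_8 = 3·3 + 3·4 + 3·1 + 6·6 + 3·1 = 0
u_9 = 3·0 + 3·3 + 3·4 + 6·1 + 3·6 = 3
u_10 = 3·3 + 3·0 + 3·3 + 6·4 + 3·1 = 3
Continuing the recurrence:
  u_11 = 6;  u_12 = 3;  u_13 = 5;  u_14 = 6;  u_15 = 3;  u_16 = 1
  u_17 = 6;  u_18 = 4;  u_19 = 6;  u_20 = 0;  u_21 = 6;  u_22 = 1
  u_23 = 6;  u_24 = 1;  u_25 = 4;  u_26 = 1;  u_27 = 1;  u_28 = 0
  u_29 = 5;  u_30 = 1;  u_31 = 6;  u_32 = 4;  u_33 = 0;  u_34 = 2
  u_35 = 1;  u_36 = 2;  u_37 = 6;  u_38 = 4;  u_39 = 6;  u_40 = 0
  u_41 = 2;  u_42 = 3;  u_43 = 0;  u_44 = 5;  u_45 = 1;  u_46 = 0
  u_47 = 6;  u_48 = 2;  u_49 = 3;  u_50 = 1;  u_51 = 5;  u_52 = 1
  u_53 = 3;  u_54 = 0;  u_55 = 3;  u_56 = 4;  u_57 = 0;  u_58 = 2
  u_59 = 1;  u_60 = 0;  u_61 = 0;  u_62 = 1;  u_63 = 1;  u_64 = 2
  u_65 = 5;  u_66 = 2;  u_67 = 1;  u_68 = 4;  u_69 = 1;  u_70 = 3
  u_71 = 1;  u_72 = 0;  u_73 = 2;  u_74 = 2;  u_75 = 6;  u_76 = 5
  u_77 = 2;  u_78 = 1;  u_79 = 3;  u_80 = 3;  u_81 = 6;  u_82 = 6
  u_83 = 3;  u_84 = 2;  u_85 = 1;  u_86 = 2;  u_87 = 2;  u_88 = 1
  u_89 = 6;  u_90 = 0;  u_91 = 4;  u_92 = 0;  u_93 = 2;  u_94 = 1
  u_95 = 5;  u_96 = 1;  u_97 = 5;  u_98 = 3;  u_99 = 4;  u_100 = 1
  u_101 = 1;  u_102 = 2;  u_103 = 3;  u_104 = 1;  u_105 = 6;  u_106 = 3
  u_107 = 5;  u_108 = 1;  u_109 = 3;  u_110 = 0;  u_111 = 2;  u_112 = 1
  u_113 = 2;  u_114 = 3;  u_115 = 2;  u_116 = 5;  u_117 = 3;  u_118 = 5
  u_119 = 4;  u_120 = 2;  u_121 = 3;  u_122 = 3;  u_123 = 0;  u_124 = 0
  u_125 = 5;  u_126 = 0;  u_127 = 3;  u_128 = 3;  u_129 = 6;  u_130 = 2
  u_131 = 2;  u_132 = 1;  u_133 = 4;  u_134 = 2;  u_135 = 4;  u_136 = 0
  u_137 = 3;  u_138 = 3;  u_139 = 6;  u_140 = 6;  u_141 = 0;  u_142 = 0
  u_143 = 0;  u_144 = 5;  u_145 = 5;  u_146 = 2;  u_147 = 1;  u_148 = 5
  u_149 = 6;  u_150 = 0;  u_151 = 3;  u_152 = 4;  u_153 = 2;  u_154 = 3
  u_155 = 3;  u_156 = 1;  u_157 = 3;  u_158 = 3;  u_159 = 6;  u_160 = 2
  u_161 = 5;  u_162 = 3;  u_163 = 5;  u_164 = 6;  u_165 = 1;  u_166 = 6
  u_167 = 1;  u_168 = 5;  u_169 = 4;  u_170 = 6;  u_171 = 6;  u_172 = 4
  u_173 = 3;  u_174 = 3;  u_175 = 0;  u_176 = 4;  u_177 = 2;  u_178 = 3
  u_179 = 1;  u_180 = 0;  u_181 = 1;  u_182 = 2;  u_183 = 3;  u_184 = 0
  u_185 = 0;  u_186 = 3;  u_187 = 5;  u_188 = 5;  u_189 = 4;  u_190 = 4
  u_191 = 1;  u_192 = 2;  u_193 = 4;  u_194 = 1;  u_195 = 4;  u_196 = 0
  u_197 = 3;  u_198 = 4;  u_199 = 6;  u_200 = 2;  u_201 = 5;  u_202 = 2
  u_203 = 5;  u_204 = 3;  u_205 = 3;  u_206 = 4;  u_207 = 3;  u_208 = 0
  u_209 = 6;  u_210 = 4;  u_211 = 4;  u_212 = 2;  u_213 = 3;  u_214 = 6
  u_215 = 6;  u_216 = 6;  u_217 = 1;  u_218 = 0;  u_219 = 5;  u_220 = 2
  u_221 = 3;  u_222 = 5;  u_223 = 4;  u_224 = 0;  u_225 = 2;  u_226 = 1
  u_227 = 6;  u_228 = 4;  u_229 = 3;  u_230 = 2;  u_231 = 3;  u_232 = 3
  u_233 = 5;  u_234 = 5;  u_235 = 0;  u_236 = 1;  u_237 = 1;  u_238 = 2
  u_239 = 6;  u_240 = 5;  u_241 = 6;  u_242 = 3;  u_243 = 0;  u_244 = 5
  u_245 = 5;  u_246 = 3;  u_247 = 6;  u_248 = 2;  u_249 = 1;  u_250 = 4
  u_251 = 3;  u_252 = 5;  u_253 = 6;  u_254 = 6;  u_255 = 4;  u_256 = 3
  u_257 = 6;  u_258 = 2;  u_259 = 5;  u_260 = 6;  u_261 = 0;  u_262 = 0
  u_263 = 5;  u_264 = 3;  u_265 = 0;  u_266 = 3;  u_267 = 6;  u_268 = 4
  u_269 = 6;  u_270 = 3;  u_271 = 0;  u_272 = 6;  u_273 = 5;  u_274 = 6
  u_275 = 4;  u_276 = 4;  u_277 = 6;  u_278 = 2;  u_279 = 1;  u_280 = 0
  u_281 = 1;  u_282 = 1;  u_283 = 4;  u_284 = 0;  u_285 = 0;  u_286 = 0
  u_287 = 6;  u_288 = 2;  u_289 = 3;  u_290 = 5;  u_291 = 3;  u_292 = 0
  u_293 = 6;  u_294 = 3;  u_295 = 4;  u_296 = 6;  u_297 = 5;  u_298 = 4
  u_299 = 1;  u_300 = 1;  u_301 = 3;  u_302 = 5;  u_303 = 3;  u_304 = 0
  u_305 = 3;  u_306 = 1;  u_307 = 3;  u_308 = 2;  u_309 = 1;  u_310 = 5
  u_311 = 3;  u_312 = 6;  u_313 = 5;  u_314 = 5;  u_315 = 4;  u_316 = 3
  u_317 = 0;  u_318 = 3;  u_319 = 1;  u_320 = 0;  u_321 = 0;  u_322 = 0
  u_323 = 1;  u_324 = 6;  u_325 = 0;  u_326 = 0;  u_327 = 3;  u_328 = 6
  u_329 = 3;  u_330 = 1;  u_331 = 6;  u_332 = 5;  u_333 = 2;  u_334 = 5
  u_335 = 5;  u_336 = 0;  u_337 = 1;  u_338 = 5;  u_339 = 0;  u_340 = 5
  u_341 = 1;  u_342 = 2;  u_343 = 4;  u_344 = 2;  u_345 = 3;  u_346 = 0
  u_347 = 3;  u_348 = 0;  u_349 = 5;  u_350 = 5;  u_351 = 6;  u_352 = 1
  u_353 = 3;  u_354 = 5;  u_355 = 1;  u_356 = 2;  u_357 = 3;  u_358 = 1
  u_359 = 4;  u_360 = 4;  u_361 = 2;  u_362 = 3;  u_363 = 5;  u_364 = 3
  u_365 = 1;  u_366 = 2;  u_367 = 1;  u_368 = 3;  u_369 = 5;  u_370 = 0
  u_371 = 1;  u_372 = 4;  u_373 = 5;  u_374 = 3
u_375 = 3·3 + 3·5 + 3·4 + 6·1 + 3·0 = 0
u_376 = 3·0 + 3·3 + 3·5 + 6·4 + 3·1 = 2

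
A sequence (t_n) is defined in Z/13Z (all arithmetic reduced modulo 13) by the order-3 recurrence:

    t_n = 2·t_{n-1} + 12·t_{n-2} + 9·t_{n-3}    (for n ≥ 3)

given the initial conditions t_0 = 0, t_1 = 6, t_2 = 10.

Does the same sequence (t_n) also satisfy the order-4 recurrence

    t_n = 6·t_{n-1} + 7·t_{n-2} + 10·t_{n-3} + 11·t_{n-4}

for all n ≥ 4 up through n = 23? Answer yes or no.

Terms t_0..t_23: 0, 6, 10, 1, 7, 12, 0, 12, 2, 5, 12, 11, 3, 12, 3, 8, 4, 1, 5, 6, 3, 6, 11, 4
n=4: candidate gives 6, actual t_4 = 7 ✗

no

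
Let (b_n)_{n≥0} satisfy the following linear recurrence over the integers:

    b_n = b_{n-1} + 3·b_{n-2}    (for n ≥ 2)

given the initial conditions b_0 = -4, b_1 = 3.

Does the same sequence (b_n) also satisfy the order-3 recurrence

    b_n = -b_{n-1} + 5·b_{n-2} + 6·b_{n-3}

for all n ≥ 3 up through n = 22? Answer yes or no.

yes

Terms b_0..b_22: -4, 3, -9, 0, -27, -27, -108, -189, -513, -1080, -2619, -5859, -13716, -31293, -72441, -166320, -383643, -882603, -2033532, -4681341, -10781937, -24825960, -57171771
n=3: candidate gives 0, actual b_3 = 0 ✓
n=4: candidate gives -27, actual b_4 = -27 ✓
n=5: candidate gives -27, actual b_5 = -27 ✓
n=6: candidate gives -108, actual b_6 = -108 ✓
n=7: candidate gives -189, actual b_7 = -189 ✓
n=8: candidate gives -513, actual b_8 = -513 ✓
n=9: candidate gives -1080, actual b_9 = -1080 ✓
n=10: candidate gives -2619, actual b_10 = -2619 ✓
n=11: candidate gives -5859, actual b_11 = -5859 ✓
n=12: candidate gives -13716, actual b_12 = -13716 ✓
n=13: candidate gives -31293, actual b_13 = -31293 ✓
n=14: candidate gives -72441, actual b_14 = -72441 ✓
n=15: candidate gives -166320, actual b_15 = -166320 ✓
n=16: candidate gives -383643, actual b_16 = -383643 ✓
n=17: candidate gives -882603, actual b_17 = -882603 ✓
n=18: candidate gives -2033532, actual b_18 = -2033532 ✓
n=19: candidate gives -4681341, actual b_19 = -4681341 ✓
n=20: candidate gives -10781937, actual b_20 = -10781937 ✓
n=21: candidate gives -24825960, actual b_21 = -24825960 ✓
n=22: candidate gives -57171771, actual b_22 = -57171771 ✓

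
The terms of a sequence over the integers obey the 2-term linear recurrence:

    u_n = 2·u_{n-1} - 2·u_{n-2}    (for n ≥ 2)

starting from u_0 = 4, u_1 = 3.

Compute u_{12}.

u_2 = 2·3 + -2·4 = -2
u_3 = 2·-2 + -2·3 = -10
u_4 = 2·-10 + -2·-2 = -16
u_5 = 2·-16 + -2·-10 = -12
u_6 = 2·-12 + -2·-16 = 8
u_7 = 2·8 + -2·-12 = 40
u_8 = 2·40 + -2·8 = 64
u_9 = 2·64 + -2·40 = 48
u_10 = 2·48 + -2·64 = -32
u_11 = 2·-32 + -2·48 = -160
u_12 = 2·-160 + -2·-32 = -256

-256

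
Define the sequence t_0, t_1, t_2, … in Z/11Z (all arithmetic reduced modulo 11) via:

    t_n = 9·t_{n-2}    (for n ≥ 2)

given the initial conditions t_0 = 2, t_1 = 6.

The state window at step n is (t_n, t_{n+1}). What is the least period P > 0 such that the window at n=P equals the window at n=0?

n=0: window = (2, 6)
n=1: window = (6, 7)
n=2: window = (7, 10)
n=3: window = (10, 8)
n=4: window = (8, 2)
n=5: window = (2, 6)
window at n=5 equals window at n=0 → period = 5

5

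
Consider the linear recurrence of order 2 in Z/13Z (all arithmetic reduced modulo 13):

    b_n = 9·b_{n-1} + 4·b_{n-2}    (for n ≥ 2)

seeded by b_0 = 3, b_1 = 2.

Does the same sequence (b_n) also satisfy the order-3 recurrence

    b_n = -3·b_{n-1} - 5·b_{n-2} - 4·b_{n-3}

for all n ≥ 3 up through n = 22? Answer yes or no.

Terms b_0..b_22: 3, 2, 4, 5, 9, 10, 9, 4, 7, 1, 11, 12, 9, 12, 1, 5, 10, 6, 3, 12, 3, 10, 11
n=3: candidate gives 5, actual b_3 = 5 ✓
n=4: candidate gives 9, actual b_4 = 9 ✓
n=5: candidate gives 10, actual b_5 = 10 ✓
n=6: candidate gives 9, actual b_6 = 9 ✓
n=7: candidate gives 4, actual b_7 = 4 ✓
n=8: candidate gives 7, actual b_8 = 7 ✓
n=9: candidate gives 1, actual b_9 = 1 ✓
n=10: candidate gives 11, actual b_10 = 11 ✓
n=11: candidate gives 12, actual b_11 = 12 ✓
n=12: candidate gives 9, actual b_12 = 9 ✓
n=13: candidate gives 12, actual b_13 = 12 ✓
n=14: candidate gives 1, actual b_14 = 1 ✓
n=15: candidate gives 5, actual b_15 = 5 ✓
n=16: candidate gives 10, actual b_16 = 10 ✓
n=17: candidate gives 6, actual b_17 = 6 ✓
n=18: candidate gives 3, actual b_18 = 3 ✓
n=19: candidate gives 12, actual b_19 = 12 ✓
n=20: candidate gives 3, actual b_20 = 3 ✓
n=21: candidate gives 10, actual b_21 = 10 ✓
n=22: candidate gives 11, actual b_22 = 11 ✓

yes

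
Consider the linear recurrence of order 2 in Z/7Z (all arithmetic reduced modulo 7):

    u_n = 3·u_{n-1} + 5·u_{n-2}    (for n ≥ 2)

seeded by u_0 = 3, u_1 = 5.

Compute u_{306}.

3

u_2 = 3·5 + 5·3 = 2
u_3 = 3·2 + 5·5 = 3
u_4 = 3·3 + 5·2 = 5
(u_3, u_4) = (3, 5) = (u_0, u_1), so the sequence has period 3.
306 ≡ 0 (mod 3), hence u_306 = u_0 = 3.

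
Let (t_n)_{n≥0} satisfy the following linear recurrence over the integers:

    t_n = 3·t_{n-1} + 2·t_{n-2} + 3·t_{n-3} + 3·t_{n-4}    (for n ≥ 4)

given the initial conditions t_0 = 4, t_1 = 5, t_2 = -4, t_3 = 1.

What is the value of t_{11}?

198109

t_4 = 3·1 + 2·-4 + 3·5 + 3·4 = 22
t_5 = 3·22 + 2·1 + 3·-4 + 3·5 = 71
t_6 = 3·71 + 2·22 + 3·1 + 3·-4 = 248
t_7 = 3·248 + 2·71 + 3·22 + 3·1 = 955
t_8 = 3·955 + 2·248 + 3·71 + 3·22 = 3640
t_9 = 3·3640 + 2·955 + 3·248 + 3·71 = 13787
t_10 = 3·13787 + 2·3640 + 3·955 + 3·248 = 52250
t_11 = 3·52250 + 2·13787 + 3·3640 + 3·955 = 198109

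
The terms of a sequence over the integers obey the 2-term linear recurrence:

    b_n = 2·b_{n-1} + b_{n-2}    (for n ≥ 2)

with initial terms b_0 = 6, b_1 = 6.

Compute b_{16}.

b_2 = 2·6 + 1·6 = 18
b_3 = 2·18 + 1·6 = 42
b_4 = 2·42 + 1·18 = 102
b_5 = 2·102 + 1·42 = 246
b_6 = 2·246 + 1·102 = 594
b_7 = 2·594 + 1·246 = 1434
b_8 = 2·1434 + 1·594 = 3462
b_9 = 2·3462 + 1·1434 = 8358
b_10 = 2·8358 + 1·3462 = 20178
b_11 = 2·20178 + 1·8358 = 48714
b_12 = 2·48714 + 1·20178 = 117606
b_13 = 2·117606 + 1·48714 = 283926
b_14 = 2·283926 + 1·117606 = 685458
b_15 = 2·685458 + 1·283926 = 1654842
b_16 = 2·1654842 + 1·685458 = 3995142

3995142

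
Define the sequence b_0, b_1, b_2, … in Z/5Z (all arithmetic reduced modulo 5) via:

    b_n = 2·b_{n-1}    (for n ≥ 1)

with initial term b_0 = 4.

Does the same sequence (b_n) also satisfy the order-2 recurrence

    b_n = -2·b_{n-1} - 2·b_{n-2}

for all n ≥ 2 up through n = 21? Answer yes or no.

Terms b_0..b_21: 4, 3, 1, 2, 4, 3, 1, 2, 4, 3, 1, 2, 4, 3, 1, 2, 4, 3, 1, 2, 4, 3
n=2: candidate gives 1, actual b_2 = 1 ✓
n=3: candidate gives 2, actual b_3 = 2 ✓
n=4: candidate gives 4, actual b_4 = 4 ✓
n=5: candidate gives 3, actual b_5 = 3 ✓
n=6: candidate gives 1, actual b_6 = 1 ✓
n=7: candidate gives 2, actual b_7 = 2 ✓
n=8: candidate gives 4, actual b_8 = 4 ✓
n=9: candidate gives 3, actual b_9 = 3 ✓
n=10: candidate gives 1, actual b_10 = 1 ✓
n=11: candidate gives 2, actual b_11 = 2 ✓
n=12: candidate gives 4, actual b_12 = 4 ✓
n=13: candidate gives 3, actual b_13 = 3 ✓
n=14: candidate gives 1, actual b_14 = 1 ✓
n=15: candidate gives 2, actual b_15 = 2 ✓
n=16: candidate gives 4, actual b_16 = 4 ✓
n=17: candidate gives 3, actual b_17 = 3 ✓
n=18: candidate gives 1, actual b_18 = 1 ✓
n=19: candidate gives 2, actual b_19 = 2 ✓
n=20: candidate gives 4, actual b_20 = 4 ✓
n=21: candidate gives 3, actual b_21 = 3 ✓

yes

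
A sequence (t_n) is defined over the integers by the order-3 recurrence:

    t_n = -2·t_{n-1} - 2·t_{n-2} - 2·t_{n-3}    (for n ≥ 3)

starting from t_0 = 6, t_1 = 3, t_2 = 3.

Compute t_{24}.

136704

t_3 = -2·3 + -2·3 + -2·6 = -24
t_4 = -2·-24 + -2·3 + -2·3 = 36
t_5 = -2·36 + -2·-24 + -2·3 = -30
t_6 = -2·-30 + -2·36 + -2·-24 = 36
t_7 = -2·36 + -2·-30 + -2·36 = -84
t_8 = -2·-84 + -2·36 + -2·-30 = 156
t_9 = -2·156 + -2·-84 + -2·36 = -216
t_10 = -2·-216 + -2·156 + -2·-84 = 288
t_11 = -2·288 + -2·-216 + -2·156 = -456
t_12 = -2·-456 + -2·288 + -2·-216 = 768
t_13 = -2·768 + -2·-456 + -2·288 = -1200
t_14 = -2·-1200 + -2·768 + -2·-456 = 1776
t_15 = -2·1776 + -2·-1200 + -2·768 = -2688
t_16 = -2·-2688 + -2·1776 + -2·-1200 = 4224
t_17 = -2·4224 + -2·-2688 + -2·1776 = -6624
t_18 = -2·-6624 + -2·4224 + -2·-2688 = 10176
t_19 = -2·10176 + -2·-6624 + -2·4224 = -15552
t_20 = -2·-15552 + -2·10176 + -2·-6624 = 24000
t_21 = -2·24000 + -2·-15552 + -2·10176 = -37248
t_22 = -2·-37248 + -2·24000 + -2·-15552 = 57600
t_23 = -2·57600 + -2·-37248 + -2·24000 = -88704
t_24 = -2·-88704 + -2·57600 + -2·-37248 = 136704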